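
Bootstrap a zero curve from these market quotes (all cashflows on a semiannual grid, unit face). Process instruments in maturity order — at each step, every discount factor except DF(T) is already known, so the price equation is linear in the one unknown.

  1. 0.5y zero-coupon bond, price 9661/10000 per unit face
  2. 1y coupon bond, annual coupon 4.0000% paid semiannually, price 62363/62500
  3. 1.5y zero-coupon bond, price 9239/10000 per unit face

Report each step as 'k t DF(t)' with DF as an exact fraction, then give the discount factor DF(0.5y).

step 1 [0.5y] zero: DF = P = 9661/10000 ≈ 0.966100
step 2 [1y] bond c/2=1/50: DF=(62363/62500 − 1/50·(0.966100))/(1+1/50) = 9593/10000 ≈ 0.959300
step 3 [1.5y] zero: DF = P = 9239/10000 ≈ 0.923900

1 1/2 9661/10000
2 1 9593/10000
3 3/2 9239/10000
DF(0.5y) = 9661/10000 ≈ 0.966100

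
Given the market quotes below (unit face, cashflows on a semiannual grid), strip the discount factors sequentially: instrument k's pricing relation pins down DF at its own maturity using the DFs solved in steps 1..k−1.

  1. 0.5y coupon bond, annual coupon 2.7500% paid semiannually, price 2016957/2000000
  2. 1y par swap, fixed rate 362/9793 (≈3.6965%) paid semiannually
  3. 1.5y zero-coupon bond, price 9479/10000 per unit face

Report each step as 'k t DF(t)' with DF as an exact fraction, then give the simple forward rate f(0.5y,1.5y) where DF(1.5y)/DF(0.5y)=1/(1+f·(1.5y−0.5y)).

1 1/2 2487/2500
2 1 4819/5000
3 3/2 9479/10000
f(0.5y,1.5y) = ((2487/2500)/(9479/10000) − 1)/(1) = 469/9479 ≈ 4.9478%

step 1 [0.5y] bond c/2=11/800: DF=(2016957/2000000 − 11/800·(0))/(1+11/800) = 2487/2500 ≈ 0.994800
step 2 [1y] swap r/2=181/9793: DF=(1 − 181/9793·(0.994800))/(1+181/9793) = 4819/5000 ≈ 0.963800
step 3 [1.5y] zero: DF = P = 9479/10000 ≈ 0.947900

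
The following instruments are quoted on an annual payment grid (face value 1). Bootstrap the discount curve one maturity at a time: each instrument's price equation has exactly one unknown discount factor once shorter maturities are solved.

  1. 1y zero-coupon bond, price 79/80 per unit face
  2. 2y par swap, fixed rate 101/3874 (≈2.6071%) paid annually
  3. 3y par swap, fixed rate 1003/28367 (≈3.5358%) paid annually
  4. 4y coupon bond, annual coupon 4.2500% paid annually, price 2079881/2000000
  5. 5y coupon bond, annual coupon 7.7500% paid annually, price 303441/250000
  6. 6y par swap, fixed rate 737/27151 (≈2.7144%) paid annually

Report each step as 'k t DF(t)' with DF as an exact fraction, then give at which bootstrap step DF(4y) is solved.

step 1 [1y] zero: DF = P = 79/80 ≈ 0.987500
step 2 [2y] swap r/1=101/3874: DF=(1 − 101/3874·(0.987500))/(1+101/3874) = 1899/2000 ≈ 0.949500
step 3 [3y] swap r/1=1003/28367: DF=(1 − 1003/28367·(0.987500+0.949500))/(1+1003/28367) = 8997/10000 ≈ 0.899700
step 4 [4y] bond c/1=17/400: DF=(2079881/2000000 − 17/400·(0.987500+0.949500+0.899700))/(1+17/400) = 8819/10000 ≈ 0.881900
step 5 [5y] bond c/1=31/400: DF=(303441/250000 − 31/400·(0.987500+0.949500+0.899700+0.881900))/(1+31/400) = 859/1000 ≈ 0.859000
step 6 [6y] swap r/1=737/27151: DF=(1 − 737/27151·(0.987500+0.949500+0.899700+0.881900+0.859000))/(1+737/27151) = 4263/5000 ≈ 0.852600

1 1 79/80
2 2 1899/2000
3 3 8997/10000
4 4 8819/10000
5 5 859/1000
6 6 4263/5000
DF(4y) is solved at step 4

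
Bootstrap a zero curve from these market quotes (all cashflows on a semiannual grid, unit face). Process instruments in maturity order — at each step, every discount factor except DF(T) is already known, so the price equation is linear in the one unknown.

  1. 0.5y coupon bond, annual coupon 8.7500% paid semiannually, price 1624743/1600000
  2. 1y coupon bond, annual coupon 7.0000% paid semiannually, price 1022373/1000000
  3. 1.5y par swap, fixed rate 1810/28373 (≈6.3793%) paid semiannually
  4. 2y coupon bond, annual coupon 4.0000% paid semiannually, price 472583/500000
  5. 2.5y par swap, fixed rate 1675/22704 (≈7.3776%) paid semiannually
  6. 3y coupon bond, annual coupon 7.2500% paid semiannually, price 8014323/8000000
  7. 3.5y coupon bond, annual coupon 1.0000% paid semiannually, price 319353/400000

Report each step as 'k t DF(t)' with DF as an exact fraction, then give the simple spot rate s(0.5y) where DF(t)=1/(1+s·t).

1 1/2 9729/10000
2 1 9549/10000
3 3/2 1819/2000
4 2 871/1000
5 5/2 333/400
6 3 8079/10000
7 7/2 3839/5000
s(0.5y) = (1/(9729/10000) − 1)/(1/2) = 542/9729 ≈ 5.5710%

step 1 [0.5y] bond c/2=7/160: DF=(1624743/1600000 − 7/160·(0))/(1+7/160) = 9729/10000 ≈ 0.972900
step 2 [1y] bond c/2=7/200: DF=(1022373/1000000 − 7/200·(0.972900))/(1+7/200) = 9549/10000 ≈ 0.954900
step 3 [1.5y] swap r/2=905/28373: DF=(1 − 905/28373·(0.972900+0.954900))/(1+905/28373) = 1819/2000 ≈ 0.909500
step 4 [2y] bond c/2=1/50: DF=(472583/500000 − 1/50·(0.972900+0.954900+0.909500))/(1+1/50) = 871/1000 ≈ 0.871000
step 5 [2.5y] swap r/2=1675/45408: DF=(1 − 1675/45408·(0.972900+0.954900+0.909500+0.871000))/(1+1675/45408) = 333/400 ≈ 0.832500
step 6 [3y] bond c/2=29/800: DF=(8014323/8000000 − 29/800·(0.972900+0.954900+0.909500+0.871000+0.832500))/(1+29/800) = 8079/10000 ≈ 0.807900
step 7 [3.5y] bond c/2=1/200: DF=(319353/400000 − 1/200·(0.972900+0.954900+0.909500+0.871000+0.832500+0.807900))/(1+1/200) = 3839/5000 ≈ 0.767800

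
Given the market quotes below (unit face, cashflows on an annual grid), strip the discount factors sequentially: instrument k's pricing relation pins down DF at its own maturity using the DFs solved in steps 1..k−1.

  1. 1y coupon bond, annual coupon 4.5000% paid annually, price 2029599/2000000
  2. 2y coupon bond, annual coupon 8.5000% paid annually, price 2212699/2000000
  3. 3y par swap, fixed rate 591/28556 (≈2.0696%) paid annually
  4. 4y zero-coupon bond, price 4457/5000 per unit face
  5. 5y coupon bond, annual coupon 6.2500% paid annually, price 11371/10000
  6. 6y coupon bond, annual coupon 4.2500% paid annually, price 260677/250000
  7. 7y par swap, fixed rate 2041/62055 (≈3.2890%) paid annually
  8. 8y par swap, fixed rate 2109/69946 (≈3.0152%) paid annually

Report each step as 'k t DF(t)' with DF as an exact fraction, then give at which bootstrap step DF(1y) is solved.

step 1 [1y] bond c/1=9/200: DF=(2029599/2000000 − 9/200·(0))/(1+9/200) = 9711/10000 ≈ 0.971100
step 2 [2y] bond c/1=17/200: DF=(2212699/2000000 − 17/200·(0.971100))/(1+17/200) = 2359/2500 ≈ 0.943600
step 3 [3y] swap r/1=591/28556: DF=(1 − 591/28556·(0.971100+0.943600))/(1+591/28556) = 9409/10000 ≈ 0.940900
step 4 [4y] zero: DF = P = 4457/5000 ≈ 0.891400
step 5 [5y] bond c/1=1/16: DF=(11371/10000 − 1/16·(0.971100+0.943600+0.940900+0.891400))/(1+1/16) = 4249/5000 ≈ 0.849800
step 6 [6y] bond c/1=17/400: DF=(260677/250000 − 17/400·(0.971100+0.943600+0.940900+0.891400+0.849800))/(1+17/400) = 508/625 ≈ 0.812800
step 7 [7y] swap r/1=2041/62055: DF=(1 − 2041/62055·(0.971100+0.943600+0.940900+0.891400+0.849800+0.812800))/(1+2041/62055) = 7959/10000 ≈ 0.795900
step 8 [8y] swap r/1=2109/69946: DF=(1 − 2109/69946·(0.971100+0.943600+0.940900+0.891400+0.849800+0.812800+0.795900))/(1+2109/69946) = 7891/10000 ≈ 0.789100

1 1 9711/10000
2 2 2359/2500
3 3 9409/10000
4 4 4457/5000
5 5 4249/5000
6 6 508/625
7 7 7959/10000
8 8 7891/10000
DF(1y) is solved at step 1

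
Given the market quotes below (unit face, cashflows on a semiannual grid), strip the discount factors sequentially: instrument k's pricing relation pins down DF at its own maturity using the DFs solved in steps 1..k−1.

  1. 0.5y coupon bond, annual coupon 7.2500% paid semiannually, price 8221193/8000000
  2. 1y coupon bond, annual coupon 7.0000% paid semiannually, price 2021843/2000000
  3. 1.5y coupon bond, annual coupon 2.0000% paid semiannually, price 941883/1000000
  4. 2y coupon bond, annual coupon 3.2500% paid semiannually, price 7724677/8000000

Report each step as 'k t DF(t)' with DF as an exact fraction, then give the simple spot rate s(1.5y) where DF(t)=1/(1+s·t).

1 1/2 9917/10000
2 1 1179/1250
3 3/2 4567/5000
4 2 4523/5000
s(1.5y) = (1/(4567/5000) − 1)/(3/2) = 866/13701 ≈ 6.3207%

step 1 [0.5y] bond c/2=29/800: DF=(8221193/8000000 − 29/800·(0))/(1+29/800) = 9917/10000 ≈ 0.991700
step 2 [1y] bond c/2=7/200: DF=(2021843/2000000 − 7/200·(0.991700))/(1+7/200) = 1179/1250 ≈ 0.943200
step 3 [1.5y] bond c/2=1/100: DF=(941883/1000000 − 1/100·(0.991700+0.943200))/(1+1/100) = 4567/5000 ≈ 0.913400
step 4 [2y] bond c/2=13/800: DF=(7724677/8000000 − 13/800·(0.991700+0.943200+0.913400))/(1+13/800) = 4523/5000 ≈ 0.904600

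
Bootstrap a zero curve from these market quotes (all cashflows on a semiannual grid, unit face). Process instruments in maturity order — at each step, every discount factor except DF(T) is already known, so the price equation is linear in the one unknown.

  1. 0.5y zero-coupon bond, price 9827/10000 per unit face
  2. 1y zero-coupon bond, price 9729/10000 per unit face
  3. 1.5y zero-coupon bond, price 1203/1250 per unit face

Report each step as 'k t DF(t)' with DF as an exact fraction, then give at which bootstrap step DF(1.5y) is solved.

1 1/2 9827/10000
2 1 9729/10000
3 3/2 1203/1250
DF(1.5y) is solved at step 3

step 1 [0.5y] zero: DF = P = 9827/10000 ≈ 0.982700
step 2 [1y] zero: DF = P = 9729/10000 ≈ 0.972900
step 3 [1.5y] zero: DF = P = 1203/1250 ≈ 0.962400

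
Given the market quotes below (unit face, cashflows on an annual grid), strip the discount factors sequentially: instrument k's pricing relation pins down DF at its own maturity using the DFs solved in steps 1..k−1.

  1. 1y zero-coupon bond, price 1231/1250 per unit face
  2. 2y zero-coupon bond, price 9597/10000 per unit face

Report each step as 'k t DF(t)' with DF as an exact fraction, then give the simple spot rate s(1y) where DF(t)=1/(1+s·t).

1 1 1231/1250
2 2 9597/10000
s(1y) = (1/(1231/1250) − 1)/(1) = 19/1231 ≈ 1.5435%

step 1 [1y] zero: DF = P = 1231/1250 ≈ 0.984800
step 2 [2y] zero: DF = P = 9597/10000 ≈ 0.959700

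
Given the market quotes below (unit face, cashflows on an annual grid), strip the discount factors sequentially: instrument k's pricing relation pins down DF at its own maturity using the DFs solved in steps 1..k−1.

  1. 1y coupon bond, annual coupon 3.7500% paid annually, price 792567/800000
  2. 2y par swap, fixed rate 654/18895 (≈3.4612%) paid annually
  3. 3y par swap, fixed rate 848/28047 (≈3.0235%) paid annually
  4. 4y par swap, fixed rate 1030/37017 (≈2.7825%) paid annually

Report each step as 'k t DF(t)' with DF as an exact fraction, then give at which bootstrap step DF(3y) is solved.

step 1 [1y] bond c/1=3/80: DF=(792567/800000 − 3/80·(0))/(1+3/80) = 9549/10000 ≈ 0.954900
step 2 [2y] swap r/1=654/18895: DF=(1 − 654/18895·(0.954900))/(1+654/18895) = 4673/5000 ≈ 0.934600
step 3 [3y] swap r/1=848/28047: DF=(1 − 848/28047·(0.954900+0.934600))/(1+848/28047) = 572/625 ≈ 0.915200
step 4 [4y] swap r/1=1030/37017: DF=(1 − 1030/37017·(0.954900+0.934600+0.915200))/(1+1030/37017) = 897/1000 ≈ 0.897000

1 1 9549/10000
2 2 4673/5000
3 3 572/625
4 4 897/1000
DF(3y) is solved at step 3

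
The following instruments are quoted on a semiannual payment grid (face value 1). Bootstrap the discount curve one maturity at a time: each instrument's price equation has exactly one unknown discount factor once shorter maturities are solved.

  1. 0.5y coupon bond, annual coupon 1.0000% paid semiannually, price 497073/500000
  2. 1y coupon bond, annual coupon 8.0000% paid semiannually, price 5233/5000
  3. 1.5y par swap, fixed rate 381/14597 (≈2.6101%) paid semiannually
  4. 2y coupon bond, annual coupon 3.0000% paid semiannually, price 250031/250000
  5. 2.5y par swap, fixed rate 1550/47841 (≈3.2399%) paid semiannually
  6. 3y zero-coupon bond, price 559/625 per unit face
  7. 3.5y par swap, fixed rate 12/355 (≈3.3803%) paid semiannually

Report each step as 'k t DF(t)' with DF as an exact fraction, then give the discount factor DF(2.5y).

step 1 [0.5y] bond c/2=1/200: DF=(497073/500000 − 1/200·(0))/(1+1/200) = 2473/2500 ≈ 0.989200
step 2 [1y] bond c/2=1/25: DF=(5233/5000 − 1/25·(0.989200))/(1+1/25) = 9683/10000 ≈ 0.968300
step 3 [1.5y] swap r/2=381/29194: DF=(1 − 381/29194·(0.989200+0.968300))/(1+381/29194) = 9619/10000 ≈ 0.961900
step 4 [2y] bond c/2=3/200: DF=(250031/250000 − 3/200·(0.989200+0.968300+0.961900))/(1+3/200) = 4711/5000 ≈ 0.942200
step 5 [2.5y] swap r/2=775/47841: DF=(1 − 775/47841·(0.989200+0.968300+0.961900+0.942200))/(1+775/47841) = 369/400 ≈ 0.922500
step 6 [3y] zero: DF = P = 559/625 ≈ 0.894400
step 7 [3.5y] swap r/2=6/355: DF=(1 − 6/355·(0.989200+0.968300+0.961900+0.942200+0.922500+0.894400))/(1+6/355) = 889/1000 ≈ 0.889000

1 1/2 2473/2500
2 1 9683/10000
3 3/2 9619/10000
4 2 4711/5000
5 5/2 369/400
6 3 559/625
7 7/2 889/1000
DF(2.5y) = 369/400 ≈ 0.922500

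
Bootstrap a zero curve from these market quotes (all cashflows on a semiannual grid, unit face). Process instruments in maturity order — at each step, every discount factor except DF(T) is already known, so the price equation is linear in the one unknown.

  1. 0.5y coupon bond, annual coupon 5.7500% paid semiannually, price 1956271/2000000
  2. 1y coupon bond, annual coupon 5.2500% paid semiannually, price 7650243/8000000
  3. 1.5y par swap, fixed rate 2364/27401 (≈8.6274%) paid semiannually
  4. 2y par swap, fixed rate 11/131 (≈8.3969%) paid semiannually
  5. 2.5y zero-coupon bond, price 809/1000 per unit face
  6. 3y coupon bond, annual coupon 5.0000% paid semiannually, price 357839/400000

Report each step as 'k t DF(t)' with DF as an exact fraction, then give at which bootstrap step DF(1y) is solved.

step 1 [0.5y] bond c/2=23/800: DF=(1956271/2000000 − 23/800·(0))/(1+23/800) = 2377/2500 ≈ 0.950800
step 2 [1y] bond c/2=21/800: DF=(7650243/8000000 − 21/800·(0.950800))/(1+21/800) = 363/400 ≈ 0.907500
step 3 [1.5y] swap r/2=1182/27401: DF=(1 − 1182/27401·(0.950800+0.907500))/(1+1182/27401) = 4409/5000 ≈ 0.881800
step 4 [2y] swap r/2=11/262: DF=(1 − 11/262·(0.950800+0.907500+0.881800))/(1+11/262) = 8493/10000 ≈ 0.849300
step 5 [2.5y] zero: DF = P = 809/1000 ≈ 0.809000
step 6 [3y] bond c/2=1/40: DF=(357839/400000 − 1/40·(0.950800+0.907500+0.881800+0.849300+0.809000))/(1+1/40) = 1531/2000 ≈ 0.765500

1 1/2 2377/2500
2 1 363/400
3 3/2 4409/5000
4 2 8493/10000
5 5/2 809/1000
6 3 1531/2000
DF(1y) is solved at step 2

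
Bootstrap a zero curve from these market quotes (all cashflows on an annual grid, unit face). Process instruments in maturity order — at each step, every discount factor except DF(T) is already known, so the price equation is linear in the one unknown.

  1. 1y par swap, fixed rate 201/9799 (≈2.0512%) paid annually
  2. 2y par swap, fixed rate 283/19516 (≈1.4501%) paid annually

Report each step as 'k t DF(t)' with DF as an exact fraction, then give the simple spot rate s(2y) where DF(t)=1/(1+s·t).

step 1 [1y] swap r/1=201/9799: DF=(1 − 201/9799·(0))/(1+201/9799) = 9799/10000 ≈ 0.979900
step 2 [2y] swap r/1=283/19516: DF=(1 − 283/19516·(0.979900))/(1+283/19516) = 9717/10000 ≈ 0.971700

1 1 9799/10000
2 2 9717/10000
s(2y) = (1/(9717/10000) − 1)/(2) = 283/19434 ≈ 1.4562%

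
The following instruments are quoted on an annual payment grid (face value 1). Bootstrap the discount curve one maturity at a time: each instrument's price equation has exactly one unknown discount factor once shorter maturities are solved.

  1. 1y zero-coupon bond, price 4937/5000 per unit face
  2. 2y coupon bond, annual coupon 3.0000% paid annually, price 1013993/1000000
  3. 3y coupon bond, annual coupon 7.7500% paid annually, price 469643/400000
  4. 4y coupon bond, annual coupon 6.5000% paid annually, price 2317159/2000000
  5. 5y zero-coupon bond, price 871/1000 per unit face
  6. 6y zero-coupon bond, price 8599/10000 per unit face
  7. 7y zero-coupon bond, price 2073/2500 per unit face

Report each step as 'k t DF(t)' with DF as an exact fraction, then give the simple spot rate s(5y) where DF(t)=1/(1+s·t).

1 1 4937/5000
2 2 9557/10000
3 3 9499/10000
4 4 9113/10000
5 5 871/1000
6 6 8599/10000
7 7 2073/2500
s(5y) = (1/(871/1000) − 1)/(5) = 129/4355 ≈ 2.9621%

step 1 [1y] zero: DF = P = 4937/5000 ≈ 0.987400
step 2 [2y] bond c/1=3/100: DF=(1013993/1000000 − 3/100·(0.987400))/(1+3/100) = 9557/10000 ≈ 0.955700
step 3 [3y] bond c/1=31/400: DF=(469643/400000 − 31/400·(0.987400+0.955700))/(1+31/400) = 9499/10000 ≈ 0.949900
step 4 [4y] bond c/1=13/200: DF=(2317159/2000000 − 13/200·(0.987400+0.955700+0.949900))/(1+13/200) = 9113/10000 ≈ 0.911300
step 5 [5y] zero: DF = P = 871/1000 ≈ 0.871000
step 6 [6y] zero: DF = P = 8599/10000 ≈ 0.859900
step 7 [7y] zero: DF = P = 2073/2500 ≈ 0.829200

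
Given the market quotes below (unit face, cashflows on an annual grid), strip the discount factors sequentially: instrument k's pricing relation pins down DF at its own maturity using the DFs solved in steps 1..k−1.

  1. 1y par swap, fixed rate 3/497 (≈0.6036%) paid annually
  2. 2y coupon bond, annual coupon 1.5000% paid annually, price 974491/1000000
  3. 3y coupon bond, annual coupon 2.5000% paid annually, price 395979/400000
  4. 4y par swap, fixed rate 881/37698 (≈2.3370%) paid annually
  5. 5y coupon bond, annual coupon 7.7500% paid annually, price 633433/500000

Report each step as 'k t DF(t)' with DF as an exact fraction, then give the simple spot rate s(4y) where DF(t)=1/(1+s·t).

1 1 497/500
2 2 4727/5000
3 3 1837/2000
4 4 9119/10000
5 5 4523/5000
s(4y) = (1/(9119/10000) − 1)/(4) = 881/36476 ≈ 2.4153%

step 1 [1y] swap r/1=3/497: DF=(1 − 3/497·(0))/(1+3/497) = 497/500 ≈ 0.994000
step 2 [2y] bond c/1=3/200: DF=(974491/1000000 − 3/200·(0.994000))/(1+3/200) = 4727/5000 ≈ 0.945400
step 3 [3y] bond c/1=1/40: DF=(395979/400000 − 1/40·(0.994000+0.945400))/(1+1/40) = 1837/2000 ≈ 0.918500
step 4 [4y] swap r/1=881/37698: DF=(1 − 881/37698·(0.994000+0.945400+0.918500))/(1+881/37698) = 9119/10000 ≈ 0.911900
step 5 [5y] bond c/1=31/400: DF=(633433/500000 − 31/400·(0.994000+0.945400+0.918500+0.911900))/(1+31/400) = 4523/5000 ≈ 0.904600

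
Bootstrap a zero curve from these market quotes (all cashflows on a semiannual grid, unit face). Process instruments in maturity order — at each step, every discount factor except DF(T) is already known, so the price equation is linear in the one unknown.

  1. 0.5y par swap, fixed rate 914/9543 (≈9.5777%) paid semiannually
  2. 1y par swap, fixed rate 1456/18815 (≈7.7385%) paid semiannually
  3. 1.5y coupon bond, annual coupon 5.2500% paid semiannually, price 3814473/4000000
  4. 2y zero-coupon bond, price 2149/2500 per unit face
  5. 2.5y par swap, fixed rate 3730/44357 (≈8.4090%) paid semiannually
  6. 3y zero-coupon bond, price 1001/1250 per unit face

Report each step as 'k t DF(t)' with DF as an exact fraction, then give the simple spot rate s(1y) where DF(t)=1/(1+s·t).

1 1/2 9543/10000
2 1 1159/1250
3 3/2 8811/10000
4 2 2149/2500
5 5/2 1627/2000
6 3 1001/1250
s(1y) = (1/(1159/1250) − 1)/(1) = 91/1159 ≈ 7.8516%

step 1 [0.5y] swap r/2=457/9543: DF=(1 − 457/9543·(0))/(1+457/9543) = 9543/10000 ≈ 0.954300
step 2 [1y] swap r/2=728/18815: DF=(1 − 728/18815·(0.954300))/(1+728/18815) = 1159/1250 ≈ 0.927200
step 3 [1.5y] bond c/2=21/800: DF=(3814473/4000000 − 21/800·(0.954300+0.927200))/(1+21/800) = 8811/10000 ≈ 0.881100
step 4 [2y] zero: DF = P = 2149/2500 ≈ 0.859600
step 5 [2.5y] swap r/2=1865/44357: DF=(1 − 1865/44357·(0.954300+0.927200+0.881100+0.859600))/(1+1865/44357) = 1627/2000 ≈ 0.813500
step 6 [3y] zero: DF = P = 1001/1250 ≈ 0.800800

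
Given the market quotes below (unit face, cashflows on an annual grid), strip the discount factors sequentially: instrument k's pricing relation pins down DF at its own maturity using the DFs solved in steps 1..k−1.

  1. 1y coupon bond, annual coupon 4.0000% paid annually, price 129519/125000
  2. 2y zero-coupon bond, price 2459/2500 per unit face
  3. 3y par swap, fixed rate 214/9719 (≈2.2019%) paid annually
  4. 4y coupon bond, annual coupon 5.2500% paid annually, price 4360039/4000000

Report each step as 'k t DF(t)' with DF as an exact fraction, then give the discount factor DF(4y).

step 1 [1y] bond c/1=1/25: DF=(129519/125000 − 1/25·(0))/(1+1/25) = 9963/10000 ≈ 0.996300
step 2 [2y] zero: DF = P = 2459/2500 ≈ 0.983600
step 3 [3y] swap r/1=214/9719: DF=(1 − 214/9719·(0.996300+0.983600))/(1+214/9719) = 4679/5000 ≈ 0.935800
step 4 [4y] bond c/1=21/400: DF=(4360039/4000000 − 21/400·(0.996300+0.983600+0.935800))/(1+21/400) = 4451/5000 ≈ 0.890200

1 1 9963/10000
2 2 2459/2500
3 3 4679/5000
4 4 4451/5000
DF(4y) = 4451/5000 ≈ 0.890200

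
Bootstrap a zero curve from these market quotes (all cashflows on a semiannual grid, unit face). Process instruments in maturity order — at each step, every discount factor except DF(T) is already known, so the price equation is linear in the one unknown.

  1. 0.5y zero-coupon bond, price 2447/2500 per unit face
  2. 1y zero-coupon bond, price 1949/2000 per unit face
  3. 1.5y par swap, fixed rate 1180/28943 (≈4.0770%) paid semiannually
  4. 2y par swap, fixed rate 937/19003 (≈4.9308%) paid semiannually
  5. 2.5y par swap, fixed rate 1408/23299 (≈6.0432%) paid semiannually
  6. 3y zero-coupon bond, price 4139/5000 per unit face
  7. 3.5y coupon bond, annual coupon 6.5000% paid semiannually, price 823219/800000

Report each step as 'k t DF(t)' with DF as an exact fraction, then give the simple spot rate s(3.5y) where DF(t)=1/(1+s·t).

1 1/2 2447/2500
2 1 1949/2000
3 3/2 941/1000
4 2 9063/10000
5 5/2 537/625
6 3 4139/5000
7 7/2 8239/10000
s(3.5y) = (1/(8239/10000) − 1)/(7/2) = 3522/57673 ≈ 6.1068%

step 1 [0.5y] zero: DF = P = 2447/2500 ≈ 0.978800
step 2 [1y] zero: DF = P = 1949/2000 ≈ 0.974500
step 3 [1.5y] swap r/2=590/28943: DF=(1 − 590/28943·(0.978800+0.974500))/(1+590/28943) = 941/1000 ≈ 0.941000
step 4 [2y] swap r/2=937/38006: DF=(1 − 937/38006·(0.978800+0.974500+0.941000))/(1+937/38006) = 9063/10000 ≈ 0.906300
step 5 [2.5y] swap r/2=704/23299: DF=(1 − 704/23299·(0.978800+0.974500+0.941000+0.906300))/(1+704/23299) = 537/625 ≈ 0.859200
step 6 [3y] zero: DF = P = 4139/5000 ≈ 0.827800
step 7 [3.5y] bond c/2=13/400: DF=(823219/800000 − 13/400·(0.978800+0.974500+0.941000+0.906300+0.859200+0.827800))/(1+13/400) = 8239/10000 ≈ 0.823900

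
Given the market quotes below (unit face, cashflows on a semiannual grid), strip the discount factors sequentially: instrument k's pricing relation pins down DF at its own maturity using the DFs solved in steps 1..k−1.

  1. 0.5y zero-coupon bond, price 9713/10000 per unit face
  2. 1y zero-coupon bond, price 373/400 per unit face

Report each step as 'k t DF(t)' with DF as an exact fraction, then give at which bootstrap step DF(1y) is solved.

1 1/2 9713/10000
2 1 373/400
DF(1y) is solved at step 2

step 1 [0.5y] zero: DF = P = 9713/10000 ≈ 0.971300
step 2 [1y] zero: DF = P = 373/400 ≈ 0.932500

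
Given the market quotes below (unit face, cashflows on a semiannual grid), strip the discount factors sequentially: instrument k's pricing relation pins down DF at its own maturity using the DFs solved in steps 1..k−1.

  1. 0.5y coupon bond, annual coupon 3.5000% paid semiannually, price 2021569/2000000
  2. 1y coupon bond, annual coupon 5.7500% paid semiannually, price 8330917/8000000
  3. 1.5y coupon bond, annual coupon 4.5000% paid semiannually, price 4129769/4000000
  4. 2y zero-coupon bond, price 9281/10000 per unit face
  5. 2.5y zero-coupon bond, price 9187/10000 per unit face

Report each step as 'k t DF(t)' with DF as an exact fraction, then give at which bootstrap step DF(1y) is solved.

step 1 [0.5y] bond c/2=7/400: DF=(2021569/2000000 − 7/400·(0))/(1+7/400) = 4967/5000 ≈ 0.993400
step 2 [1y] bond c/2=23/800: DF=(8330917/8000000 − 23/800·(0.993400))/(1+23/800) = 1969/2000 ≈ 0.984500
step 3 [1.5y] bond c/2=9/400: DF=(4129769/4000000 − 9/400·(0.993400+0.984500))/(1+9/400) = 4831/5000 ≈ 0.966200
step 4 [2y] zero: DF = P = 9281/10000 ≈ 0.928100
step 5 [2.5y] zero: DF = P = 9187/10000 ≈ 0.918700

1 1/2 4967/5000
2 1 1969/2000
3 3/2 4831/5000
4 2 9281/10000
5 5/2 9187/10000
DF(1y) is solved at step 2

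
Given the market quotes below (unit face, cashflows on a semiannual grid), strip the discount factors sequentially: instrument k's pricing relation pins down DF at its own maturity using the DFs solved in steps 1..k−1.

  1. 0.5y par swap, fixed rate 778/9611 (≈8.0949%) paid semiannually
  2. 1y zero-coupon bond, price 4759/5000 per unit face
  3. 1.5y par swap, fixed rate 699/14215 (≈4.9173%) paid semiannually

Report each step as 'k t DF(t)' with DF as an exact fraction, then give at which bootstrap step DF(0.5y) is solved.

1 1/2 9611/10000
2 1 4759/5000
3 3/2 9301/10000
DF(0.5y) is solved at step 1

step 1 [0.5y] swap r/2=389/9611: DF=(1 − 389/9611·(0))/(1+389/9611) = 9611/10000 ≈ 0.961100
step 2 [1y] zero: DF = P = 4759/5000 ≈ 0.951800
step 3 [1.5y] swap r/2=699/28430: DF=(1 − 699/28430·(0.961100+0.951800))/(1+699/28430) = 9301/10000 ≈ 0.930100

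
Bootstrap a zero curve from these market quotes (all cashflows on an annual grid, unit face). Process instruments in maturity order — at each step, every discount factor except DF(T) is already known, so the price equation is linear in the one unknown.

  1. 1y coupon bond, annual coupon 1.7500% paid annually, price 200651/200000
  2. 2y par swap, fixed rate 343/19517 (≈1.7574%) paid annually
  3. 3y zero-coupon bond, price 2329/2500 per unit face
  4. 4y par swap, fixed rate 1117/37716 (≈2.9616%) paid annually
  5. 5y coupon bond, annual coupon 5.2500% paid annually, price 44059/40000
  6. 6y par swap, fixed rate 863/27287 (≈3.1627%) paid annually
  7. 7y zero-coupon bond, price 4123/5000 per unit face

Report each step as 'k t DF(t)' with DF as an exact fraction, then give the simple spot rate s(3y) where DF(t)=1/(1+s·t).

1 1 493/500
2 2 9657/10000
3 3 2329/2500
4 4 8883/10000
5 5 1073/1250
6 6 4137/5000
7 7 4123/5000
s(3y) = (1/(2329/2500) − 1)/(3) = 57/2329 ≈ 2.4474%

step 1 [1y] bond c/1=7/400: DF=(200651/200000 − 7/400·(0))/(1+7/400) = 493/500 ≈ 0.986000
step 2 [2y] swap r/1=343/19517: DF=(1 − 343/19517·(0.986000))/(1+343/19517) = 9657/10000 ≈ 0.965700
step 3 [3y] zero: DF = P = 2329/2500 ≈ 0.931600
step 4 [4y] swap r/1=1117/37716: DF=(1 − 1117/37716·(0.986000+0.965700+0.931600))/(1+1117/37716) = 8883/10000 ≈ 0.888300
step 5 [5y] bond c/1=21/400: DF=(44059/40000 − 21/400·(0.986000+0.965700+0.931600+0.888300))/(1+21/400) = 1073/1250 ≈ 0.858400
step 6 [6y] swap r/1=863/27287: DF=(1 − 863/27287·(0.986000+0.965700+0.931600+0.888300+0.858400))/(1+863/27287) = 4137/5000 ≈ 0.827400
step 7 [7y] zero: DF = P = 4123/5000 ≈ 0.824600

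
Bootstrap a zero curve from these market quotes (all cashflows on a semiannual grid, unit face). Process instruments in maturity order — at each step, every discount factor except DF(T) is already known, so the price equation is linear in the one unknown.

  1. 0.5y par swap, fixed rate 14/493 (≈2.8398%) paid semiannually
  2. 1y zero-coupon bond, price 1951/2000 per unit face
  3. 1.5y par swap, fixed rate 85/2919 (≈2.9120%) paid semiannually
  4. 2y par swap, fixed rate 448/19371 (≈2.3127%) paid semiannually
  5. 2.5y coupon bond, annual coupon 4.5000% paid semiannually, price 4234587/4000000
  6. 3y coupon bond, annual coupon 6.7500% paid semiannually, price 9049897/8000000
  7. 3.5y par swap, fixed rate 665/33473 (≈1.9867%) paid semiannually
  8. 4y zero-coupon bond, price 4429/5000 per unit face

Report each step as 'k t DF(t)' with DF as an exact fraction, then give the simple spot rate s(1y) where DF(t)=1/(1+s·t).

1 1/2 493/500
2 1 1951/2000
3 3/2 383/400
4 2 597/625
5 5/2 9501/10000
6 3 1171/1250
7 7/2 1867/2000
8 4 4429/5000
s(1y) = (1/(1951/2000) − 1)/(1) = 49/1951 ≈ 2.5115%

step 1 [0.5y] swap r/2=7/493: DF=(1 − 7/493·(0))/(1+7/493) = 493/500 ≈ 0.986000
step 2 [1y] zero: DF = P = 1951/2000 ≈ 0.975500
step 3 [1.5y] swap r/2=85/5838: DF=(1 − 85/5838·(0.986000+0.975500))/(1+85/5838) = 383/400 ≈ 0.957500
step 4 [2y] swap r/2=224/19371: DF=(1 − 224/19371·(0.986000+0.975500+0.957500))/(1+224/19371) = 597/625 ≈ 0.955200
step 5 [2.5y] bond c/2=9/400: DF=(4234587/4000000 − 9/400·(0.986000+0.975500+0.957500+0.955200))/(1+9/400) = 9501/10000 ≈ 0.950100
step 6 [3y] bond c/2=27/800: DF=(9049897/8000000 − 27/800·(0.986000+0.975500+0.957500+0.955200+0.950100))/(1+27/800) = 1171/1250 ≈ 0.936800
step 7 [3.5y] swap r/2=665/66946: DF=(1 − 665/66946·(0.986000+0.975500+0.957500+0.955200+0.950100+0.936800))/(1+665/66946) = 1867/2000 ≈ 0.933500
step 8 [4y] zero: DF = P = 4429/5000 ≈ 0.885800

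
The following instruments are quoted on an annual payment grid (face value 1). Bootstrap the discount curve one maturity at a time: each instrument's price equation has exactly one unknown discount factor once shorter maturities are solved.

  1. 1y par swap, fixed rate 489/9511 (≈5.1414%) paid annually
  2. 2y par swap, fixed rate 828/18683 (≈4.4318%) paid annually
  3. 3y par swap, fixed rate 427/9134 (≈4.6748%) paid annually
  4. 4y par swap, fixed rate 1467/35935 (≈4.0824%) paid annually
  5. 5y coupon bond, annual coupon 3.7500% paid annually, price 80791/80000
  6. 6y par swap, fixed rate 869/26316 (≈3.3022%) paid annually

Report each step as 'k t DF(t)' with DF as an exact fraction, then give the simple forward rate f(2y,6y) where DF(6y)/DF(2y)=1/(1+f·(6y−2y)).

step 1 [1y] swap r/1=489/9511: DF=(1 − 489/9511·(0))/(1+489/9511) = 9511/10000 ≈ 0.951100
step 2 [2y] swap r/1=828/18683: DF=(1 − 828/18683·(0.951100))/(1+828/18683) = 2293/2500 ≈ 0.917200
step 3 [3y] swap r/1=427/9134: DF=(1 − 427/9134·(0.951100+0.917200))/(1+427/9134) = 8719/10000 ≈ 0.871900
step 4 [4y] swap r/1=1467/35935: DF=(1 − 1467/35935·(0.951100+0.917200+0.871900))/(1+1467/35935) = 8533/10000 ≈ 0.853300
step 5 [5y] bond c/1=3/80: DF=(80791/80000 − 3/80·(0.951100+0.917200+0.871900+0.853300))/(1+3/80) = 1687/2000 ≈ 0.843500
step 6 [6y] swap r/1=869/26316: DF=(1 − 869/26316·(0.951100+0.917200+0.871900+0.853300+0.843500))/(1+869/26316) = 4131/5000 ≈ 0.826200

1 1 9511/10000
2 2 2293/2500
3 3 8719/10000
4 4 8533/10000
5 5 1687/2000
6 6 4131/5000
f(2y,6y) = ((2293/2500)/(4131/5000) − 1)/(4) = 455/16524 ≈ 2.7536%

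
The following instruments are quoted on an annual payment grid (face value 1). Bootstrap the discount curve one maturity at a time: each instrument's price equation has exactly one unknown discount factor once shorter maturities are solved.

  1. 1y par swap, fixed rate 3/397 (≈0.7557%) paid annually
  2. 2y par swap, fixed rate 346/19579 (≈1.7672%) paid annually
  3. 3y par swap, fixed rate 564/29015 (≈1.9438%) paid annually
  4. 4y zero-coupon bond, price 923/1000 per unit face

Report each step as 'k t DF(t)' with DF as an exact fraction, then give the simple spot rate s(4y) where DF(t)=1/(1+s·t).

step 1 [1y] swap r/1=3/397: DF=(1 − 3/397·(0))/(1+3/397) = 397/400 ≈ 0.992500
step 2 [2y] swap r/1=346/19579: DF=(1 − 346/19579·(0.992500))/(1+346/19579) = 4827/5000 ≈ 0.965400
step 3 [3y] swap r/1=564/29015: DF=(1 − 564/29015·(0.992500+0.965400))/(1+564/29015) = 2359/2500 ≈ 0.943600
step 4 [4y] zero: DF = P = 923/1000 ≈ 0.923000

1 1 397/400
2 2 4827/5000
3 3 2359/2500
4 4 923/1000
s(4y) = (1/(923/1000) − 1)/(4) = 77/3692 ≈ 2.0856%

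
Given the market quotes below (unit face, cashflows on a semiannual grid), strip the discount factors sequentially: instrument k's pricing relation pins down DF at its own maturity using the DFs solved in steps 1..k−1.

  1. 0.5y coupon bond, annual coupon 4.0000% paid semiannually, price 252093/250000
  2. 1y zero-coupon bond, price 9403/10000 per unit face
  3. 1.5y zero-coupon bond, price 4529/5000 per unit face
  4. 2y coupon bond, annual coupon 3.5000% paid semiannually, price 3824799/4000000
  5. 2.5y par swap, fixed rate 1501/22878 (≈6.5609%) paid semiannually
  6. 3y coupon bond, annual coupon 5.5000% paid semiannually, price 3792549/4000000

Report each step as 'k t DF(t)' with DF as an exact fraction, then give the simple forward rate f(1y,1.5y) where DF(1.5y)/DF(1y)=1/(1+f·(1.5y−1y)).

1 1/2 4943/5000
2 1 9403/10000
3 3/2 4529/5000
4 2 891/1000
5 5/2 8499/10000
6 3 8003/10000
f(1y,1.5y) = ((9403/10000)/(4529/5000) − 1)/(1/2) = 345/4529 ≈ 7.6176%

step 1 [0.5y] bond c/2=1/50: DF=(252093/250000 − 1/50·(0))/(1+1/50) = 4943/5000 ≈ 0.988600
step 2 [1y] zero: DF = P = 9403/10000 ≈ 0.940300
step 3 [1.5y] zero: DF = P = 4529/5000 ≈ 0.905800
step 4 [2y] bond c/2=7/400: DF=(3824799/4000000 − 7/400·(0.988600+0.940300+0.905800))/(1+7/400) = 891/1000 ≈ 0.891000
step 5 [2.5y] swap r/2=1501/45756: DF=(1 − 1501/45756·(0.988600+0.940300+0.905800+0.891000))/(1+1501/45756) = 8499/10000 ≈ 0.849900
step 6 [3y] bond c/2=11/400: DF=(3792549/4000000 − 11/400·(0.988600+0.940300+0.905800+0.891000+0.849900))/(1+11/400) = 8003/10000 ≈ 0.800300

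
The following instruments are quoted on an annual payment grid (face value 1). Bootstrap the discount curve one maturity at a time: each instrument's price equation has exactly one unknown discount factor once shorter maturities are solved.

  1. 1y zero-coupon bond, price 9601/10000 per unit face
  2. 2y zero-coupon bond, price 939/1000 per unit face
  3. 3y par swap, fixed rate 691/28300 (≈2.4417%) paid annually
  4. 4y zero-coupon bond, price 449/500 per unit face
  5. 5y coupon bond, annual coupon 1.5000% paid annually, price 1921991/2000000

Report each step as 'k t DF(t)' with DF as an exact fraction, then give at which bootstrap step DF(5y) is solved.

step 1 [1y] zero: DF = P = 9601/10000 ≈ 0.960100
step 2 [2y] zero: DF = P = 939/1000 ≈ 0.939000
step 3 [3y] swap r/1=691/28300: DF=(1 − 691/28300·(0.960100+0.939000))/(1+691/28300) = 9309/10000 ≈ 0.930900
step 4 [4y] zero: DF = P = 449/500 ≈ 0.898000
step 5 [5y] bond c/1=3/200: DF=(1921991/2000000 − 3/200·(0.960100+0.939000+0.930900+0.898000))/(1+3/200) = 8917/10000 ≈ 0.891700

1 1 9601/10000
2 2 939/1000
3 3 9309/10000
4 4 449/500
5 5 8917/10000
DF(5y) is solved at step 5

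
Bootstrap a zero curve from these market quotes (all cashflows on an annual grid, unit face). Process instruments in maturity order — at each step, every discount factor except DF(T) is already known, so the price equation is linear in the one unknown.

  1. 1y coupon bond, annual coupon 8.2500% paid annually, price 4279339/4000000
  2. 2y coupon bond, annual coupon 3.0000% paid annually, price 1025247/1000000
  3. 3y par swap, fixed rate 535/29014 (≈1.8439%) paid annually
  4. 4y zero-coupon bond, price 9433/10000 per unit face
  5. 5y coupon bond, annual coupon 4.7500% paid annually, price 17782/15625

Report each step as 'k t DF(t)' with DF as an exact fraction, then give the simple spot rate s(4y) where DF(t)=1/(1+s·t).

1 1 9883/10000
2 2 4833/5000
3 3 1893/2000
4 4 9433/10000
5 5 9121/10000
s(4y) = (1/(9433/10000) − 1)/(4) = 567/37732 ≈ 1.5027%

step 1 [1y] bond c/1=33/400: DF=(4279339/4000000 − 33/400·(0))/(1+33/400) = 9883/10000 ≈ 0.988300
step 2 [2y] bond c/1=3/100: DF=(1025247/1000000 − 3/100·(0.988300))/(1+3/100) = 4833/5000 ≈ 0.966600
step 3 [3y] swap r/1=535/29014: DF=(1 − 535/29014·(0.988300+0.966600))/(1+535/29014) = 1893/2000 ≈ 0.946500
step 4 [4y] zero: DF = P = 9433/10000 ≈ 0.943300
step 5 [5y] bond c/1=19/400: DF=(17782/15625 − 19/400·(0.988300+0.966600+0.946500+0.943300))/(1+19/400) = 9121/10000 ≈ 0.912100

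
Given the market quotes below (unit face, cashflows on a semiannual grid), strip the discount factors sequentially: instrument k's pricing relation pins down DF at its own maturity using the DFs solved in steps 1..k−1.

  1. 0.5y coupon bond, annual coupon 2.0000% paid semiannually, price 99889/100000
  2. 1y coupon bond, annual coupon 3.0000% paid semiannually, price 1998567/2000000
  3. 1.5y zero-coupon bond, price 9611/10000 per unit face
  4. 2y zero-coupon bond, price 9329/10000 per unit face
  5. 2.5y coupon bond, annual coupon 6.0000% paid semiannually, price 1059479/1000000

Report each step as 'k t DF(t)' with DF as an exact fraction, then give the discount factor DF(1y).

1 1/2 989/1000
2 1 9699/10000
3 3/2 9611/10000
4 2 9329/10000
5 5/2 2291/2500
DF(1y) = 9699/10000 ≈ 0.969900

step 1 [0.5y] bond c/2=1/100: DF=(99889/100000 − 1/100·(0))/(1+1/100) = 989/1000 ≈ 0.989000
step 2 [1y] bond c/2=3/200: DF=(1998567/2000000 − 3/200·(0.989000))/(1+3/200) = 9699/10000 ≈ 0.969900
step 3 [1.5y] zero: DF = P = 9611/10000 ≈ 0.961100
step 4 [2y] zero: DF = P = 9329/10000 ≈ 0.932900
step 5 [2.5y] bond c/2=3/100: DF=(1059479/1000000 − 3/100·(0.989000+0.969900+0.961100+0.932900))/(1+3/100) = 2291/2500 ≈ 0.916400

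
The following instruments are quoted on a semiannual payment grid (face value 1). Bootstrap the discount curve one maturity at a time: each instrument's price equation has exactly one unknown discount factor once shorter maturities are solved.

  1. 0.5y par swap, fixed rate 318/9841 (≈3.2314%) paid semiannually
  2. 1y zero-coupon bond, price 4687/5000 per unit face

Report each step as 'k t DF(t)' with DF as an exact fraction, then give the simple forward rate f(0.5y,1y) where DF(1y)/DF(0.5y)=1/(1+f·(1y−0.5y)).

step 1 [0.5y] swap r/2=159/9841: DF=(1 − 159/9841·(0))/(1+159/9841) = 9841/10000 ≈ 0.984100
step 2 [1y] zero: DF = P = 4687/5000 ≈ 0.937400

1 1/2 9841/10000
2 1 4687/5000
f(0.5y,1y) = ((9841/10000)/(4687/5000) − 1)/(1/2) = 467/4687 ≈ 9.9637%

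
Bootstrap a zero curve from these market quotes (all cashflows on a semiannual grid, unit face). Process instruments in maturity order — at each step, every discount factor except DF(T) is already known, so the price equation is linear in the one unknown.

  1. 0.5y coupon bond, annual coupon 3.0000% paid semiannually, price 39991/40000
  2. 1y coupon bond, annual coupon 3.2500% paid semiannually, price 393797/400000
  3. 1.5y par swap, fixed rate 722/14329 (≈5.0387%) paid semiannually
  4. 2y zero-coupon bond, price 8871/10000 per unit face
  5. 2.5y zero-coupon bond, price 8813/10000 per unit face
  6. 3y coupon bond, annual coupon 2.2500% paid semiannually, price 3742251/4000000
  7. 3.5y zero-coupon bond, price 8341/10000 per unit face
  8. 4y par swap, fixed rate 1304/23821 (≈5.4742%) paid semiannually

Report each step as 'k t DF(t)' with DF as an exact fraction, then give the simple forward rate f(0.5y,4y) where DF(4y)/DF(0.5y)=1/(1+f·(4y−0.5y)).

step 1 [0.5y] bond c/2=3/200: DF=(39991/40000 − 3/200·(0))/(1+3/200) = 197/200 ≈ 0.985000
step 2 [1y] bond c/2=13/800: DF=(393797/400000 − 13/800·(0.985000))/(1+13/800) = 953/1000 ≈ 0.953000
step 3 [1.5y] swap r/2=361/14329: DF=(1 − 361/14329·(0.985000+0.953000))/(1+361/14329) = 4639/5000 ≈ 0.927800
step 4 [2y] zero: DF = P = 8871/10000 ≈ 0.887100
step 5 [2.5y] zero: DF = P = 8813/10000 ≈ 0.881300
step 6 [3y] bond c/2=9/800: DF=(3742251/4000000 − 9/800·(0.985000+0.953000+0.927800+0.887100+0.881300))/(1+9/800) = 546/625 ≈ 0.873600
step 7 [3.5y] zero: DF = P = 8341/10000 ≈ 0.834100
step 8 [4y] swap r/2=652/23821: DF=(1 − 652/23821·(0.985000+0.953000+0.927800+0.887100+0.881300+0.873600+0.834100))/(1+652/23821) = 2011/2500 ≈ 0.804400

1 1/2 197/200
2 1 953/1000
3 3/2 4639/5000
4 2 8871/10000
5 5/2 8813/10000
6 3 546/625
7 7/2 8341/10000
8 4 2011/2500
f(0.5y,4y) = ((197/200)/(2011/2500) − 1)/(7/2) = 129/2011 ≈ 6.4147%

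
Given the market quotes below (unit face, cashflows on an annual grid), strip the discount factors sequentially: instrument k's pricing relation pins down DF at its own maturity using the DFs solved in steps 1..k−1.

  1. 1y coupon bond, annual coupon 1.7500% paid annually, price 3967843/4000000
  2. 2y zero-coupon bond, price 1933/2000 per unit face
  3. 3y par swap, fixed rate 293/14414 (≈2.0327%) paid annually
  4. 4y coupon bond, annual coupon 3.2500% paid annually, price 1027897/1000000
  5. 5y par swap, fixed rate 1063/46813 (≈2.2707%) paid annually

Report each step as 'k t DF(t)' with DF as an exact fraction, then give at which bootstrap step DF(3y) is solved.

step 1 [1y] bond c/1=7/400: DF=(3967843/4000000 − 7/400·(0))/(1+7/400) = 9749/10000 ≈ 0.974900
step 2 [2y] zero: DF = P = 1933/2000 ≈ 0.966500
step 3 [3y] swap r/1=293/14414: DF=(1 − 293/14414·(0.974900+0.966500))/(1+293/14414) = 4707/5000 ≈ 0.941400
step 4 [4y] bond c/1=13/400: DF=(1027897/1000000 − 13/400·(0.974900+0.966500+0.941400))/(1+13/400) = 1131/1250 ≈ 0.904800
step 5 [5y] swap r/1=1063/46813: DF=(1 − 1063/46813·(0.974900+0.966500+0.941400+0.904800))/(1+1063/46813) = 8937/10000 ≈ 0.893700

1 1 9749/10000
2 2 1933/2000
3 3 4707/5000
4 4 1131/1250
5 5 8937/10000
DF(3y) is solved at step 3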